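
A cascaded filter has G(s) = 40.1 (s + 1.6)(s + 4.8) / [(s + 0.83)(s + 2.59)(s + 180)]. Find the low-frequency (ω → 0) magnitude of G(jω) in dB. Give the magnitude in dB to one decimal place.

-2.0 dB

G(0) = 40.1 × 1.6 × 4.8 / (0.83 × 2.59 × 180) = 0.79589
20 log₁₀(0.79589) = -1.98 dB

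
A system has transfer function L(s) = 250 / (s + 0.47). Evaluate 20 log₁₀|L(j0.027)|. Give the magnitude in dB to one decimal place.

54.5 dB

|j0.027 + 0.47| = √(0.027² + 0.47²) = 0.4708
|L(j0.027)| = 250 / 0.4708 = 531.04
20 log₁₀(531.04) = 54.50 dB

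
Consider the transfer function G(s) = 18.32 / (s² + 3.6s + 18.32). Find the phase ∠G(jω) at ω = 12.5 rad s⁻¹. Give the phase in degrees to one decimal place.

-161.9°

∠[(j12.5)² + 3.6(j12.5) + 18.32] = ∠[-137.93 + j45] = 161.93°
∠G(j12.5) = −161.93° = -161.93°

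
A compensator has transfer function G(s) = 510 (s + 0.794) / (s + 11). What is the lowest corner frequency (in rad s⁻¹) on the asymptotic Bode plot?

0.794 rad s⁻¹

Break frequencies occur at each pole and zero magnitude: 0.794 rad s⁻¹, 11 rad s⁻¹.
The lowest is 0.794 rad s⁻¹.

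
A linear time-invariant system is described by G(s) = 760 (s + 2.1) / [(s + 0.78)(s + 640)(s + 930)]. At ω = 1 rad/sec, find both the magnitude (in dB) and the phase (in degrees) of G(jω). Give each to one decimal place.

|j1 + 2.1| = √(1² + 2.1²) = 2.326
|j1 + 0.78| = √(1² + 0.78²) = 1.268
|j1 + 640| = √(1² + 640²) = 640
|j1 + 930| = √(1² + 930²) = 930
|G(j1)| = 760 × 2.326 / (1.268 × 640 × 930) = 0.0023418
20 log₁₀(0.0023418) = -52.61 dB
∠(j1 + 2.1) = arctan(1/2.1) = 25.46°
∠(j1 + 0.78) = arctan(1/0.78) = 52.05°
∠(j1 + 640) = arctan(1/640) = 0.09°
∠(j1 + 930) = arctan(1/930) = 0.06°
∠G(j1) = 25.46° − (52.05° + 0.09° + 0.06°) = -26.73°

|G| = -52.6 dB, ∠G = -26.7°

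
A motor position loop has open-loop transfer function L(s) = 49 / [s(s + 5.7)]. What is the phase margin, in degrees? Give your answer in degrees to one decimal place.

43.8°

Gain crossover: |L(jω)| = 1 at ω ≈ 5.95 rad/sec.
∠L(j5.95) = −90° − arctan(5.95/5.7) ≈ -136.22°
PM = 180° + (-136.22°) = 43.78°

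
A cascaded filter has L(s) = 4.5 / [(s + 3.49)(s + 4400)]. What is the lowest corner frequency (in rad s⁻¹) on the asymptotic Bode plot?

Break frequencies occur at each pole and zero magnitude: 3.49 rad s⁻¹, 4400 rad s⁻¹.
The lowest is 3.49 rad s⁻¹.

3.49 rad s⁻¹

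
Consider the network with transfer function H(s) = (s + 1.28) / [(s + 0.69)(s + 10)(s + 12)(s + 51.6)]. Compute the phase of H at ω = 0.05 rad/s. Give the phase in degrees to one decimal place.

-2.5 deg

∠(j0.05 + 1.28) = arctan(0.05/1.28) = 2.24°
∠(j0.05 + 0.69) = arctan(0.05/0.69) = 4.14°
∠(j0.05 + 10) = arctan(0.05/10) = 0.29°
∠(j0.05 + 12) = arctan(0.05/12) = 0.24°
∠(j0.05 + 51.6) = arctan(0.05/51.6) = 0.06°
∠H(j0.05) = 2.24° − (4.14° + 0.29° + 0.24° + 0.06°) = -2.49°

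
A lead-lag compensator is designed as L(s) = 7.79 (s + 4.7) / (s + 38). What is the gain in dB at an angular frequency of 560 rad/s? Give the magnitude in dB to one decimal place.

|j560 + 4.7| = √(560² + 4.7²) = 560
|j560 + 38| = √(560² + 38²) = 561.3
|L(j560)| = 7.79 × 560 / 561.3 = 7.7724
20 log₁₀(7.7724) = 17.81 dB

17.8 dB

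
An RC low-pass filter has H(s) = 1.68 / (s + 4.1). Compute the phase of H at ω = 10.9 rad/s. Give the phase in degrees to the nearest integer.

-69°

∠(j10.9 + 4.1) = arctan(10.9/4.1) = 69.39°
∠H(j10.9) = −69.39° = -69.39°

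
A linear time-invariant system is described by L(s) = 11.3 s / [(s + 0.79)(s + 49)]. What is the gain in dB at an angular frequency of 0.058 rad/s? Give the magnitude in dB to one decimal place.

|j0.058| = 0.058
|j0.058 + 0.79| = √(0.058² + 0.79²) = 0.7921
|j0.058 + 49| = √(0.058² + 49²) = 49
|L(j0.058)| = 11.3 × 0.058 / (0.7921 × 49) = 0.016886
20 log₁₀(0.016886) = -35.45 dB

-35.4 dB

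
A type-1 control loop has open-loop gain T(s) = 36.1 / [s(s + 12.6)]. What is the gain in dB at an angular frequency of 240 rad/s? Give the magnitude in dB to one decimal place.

-64.1 dB

|j240 + 12.6| = √(240² + 12.6²) = 240.3
|j240| = 240
|T(j240)| = 36.1 / (240.3 × 240) = 0.00062587
20 log₁₀(0.00062587) = -64.07 dB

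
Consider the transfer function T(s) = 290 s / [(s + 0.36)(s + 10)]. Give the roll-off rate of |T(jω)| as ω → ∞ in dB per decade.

-20 dB/decade

With 1 zero and 2 poles, the high-frequency asymptotic slope is 20 × (1 − 2) = -20 dB/decade.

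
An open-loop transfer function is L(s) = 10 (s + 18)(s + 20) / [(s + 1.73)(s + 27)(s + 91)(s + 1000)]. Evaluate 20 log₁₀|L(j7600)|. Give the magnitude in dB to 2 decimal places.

|j7600 + 18| = √(7600² + 18²) = 7600
|j7600 + 20| = √(7600² + 20²) = 7600
|j7600 + 1.73| = √(7600² + 1.73²) = 7600
|j7600 + 27| = √(7600² + 27²) = 7600
|j7600 + 91| = √(7600² + 91²) = 7601
|j7600 + 1000| = √(7600² + 1000²) = 7666
|L(j7600)| = 10 × 7600 × 7600 / (7600 × 7600 × 7601 × 7666) = 1.7164e-07
20 log₁₀(1.7164e-07) = -135.308 dB

-135.31 dB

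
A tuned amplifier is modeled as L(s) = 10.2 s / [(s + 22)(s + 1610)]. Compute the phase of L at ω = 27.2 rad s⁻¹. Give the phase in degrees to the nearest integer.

∠(j27.2) = 90.00°
∠(j27.2 + 22) = arctan(27.2/22) = 51.03°
∠(j27.2 + 1610) = arctan(27.2/1610) = 0.97°
∠L(j27.2) = 90.00° − (51.03° + 0.97°) = 38.00°

38°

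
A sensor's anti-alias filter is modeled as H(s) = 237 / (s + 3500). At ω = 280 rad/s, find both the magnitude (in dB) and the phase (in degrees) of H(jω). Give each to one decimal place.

|H| = -23.4 dB, ∠H = -4.6°

|j280 + 3500| = √(280² + 3500²) = 3511
|H(j280)| = 237 / 3511 = 0.067499
20 log₁₀(0.067499) = -23.41 dB
∠(j280 + 3500) = arctan(280/3500) = 4.57°
∠H(j280) = −4.57° = -4.57°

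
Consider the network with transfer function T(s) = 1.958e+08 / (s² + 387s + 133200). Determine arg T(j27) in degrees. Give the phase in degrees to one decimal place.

-4.5°

∠[(j27)² + 387(j27) + 133200] = ∠[1.3247e+05 + j10449] = 4.51°
∠T(j27) = −4.51° = -4.51°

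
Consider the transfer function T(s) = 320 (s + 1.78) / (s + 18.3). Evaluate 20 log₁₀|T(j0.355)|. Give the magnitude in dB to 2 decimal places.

|j0.355 + 1.78| = √(0.355² + 1.78²) = 1.815
|j0.355 + 18.3| = √(0.355² + 18.3²) = 18.3
|T(j0.355)| = 320 × 1.815 / 18.3 = 31.733
20 log₁₀(31.733) = 30.030 dB

30.03 dB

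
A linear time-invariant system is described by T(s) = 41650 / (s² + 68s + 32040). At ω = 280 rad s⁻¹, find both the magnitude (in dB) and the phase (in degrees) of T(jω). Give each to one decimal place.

|T| = -1.6 dB, ∠T = -157.7°

|(j280)² + 68(j280) + 32040| = |-46360 + j19040| = 5.012e+04
|T(j280)| = 41650 / 5.012e+04 = 0.83105
20 log₁₀(0.83105) = -1.61 dB
∠[(j280)² + 68(j280) + 32040] = ∠[-46360 + j19040] = 157.67°
∠T(j280) = −157.67° = -157.67°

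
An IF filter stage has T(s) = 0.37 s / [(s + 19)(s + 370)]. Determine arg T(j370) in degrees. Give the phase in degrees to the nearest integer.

∠(j370) = 90.00°
∠(j370 + 19) = arctan(370/19) = 87.06°
∠(j370 + 370) = arctan(370/370) = 45.00°
∠T(j370) = 90.00° − (87.06° + 45.00°) = -42.06°

-42°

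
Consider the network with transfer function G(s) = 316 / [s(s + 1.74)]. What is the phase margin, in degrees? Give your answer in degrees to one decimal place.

Gain crossover: |G(jω)| = 1 at ω ≈ 17.7 rad/s.
∠G(j17.7) = −90° − arctan(17.7/1.74) ≈ -174.40°
PM = 180° + (-174.40°) = 5.60°

5.6 deg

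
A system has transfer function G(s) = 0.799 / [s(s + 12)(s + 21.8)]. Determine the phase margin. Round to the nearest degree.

90°

Gain crossover: |G(jω)| = 1 at ω ≈ 0.00305 rad/sec.
∠G(j0.00305) = −90° − arctan(0.00305/12) − arctan(0.00305/21.8) ≈ -90.02°
PM = 180° + (-90.02°) = 89.98°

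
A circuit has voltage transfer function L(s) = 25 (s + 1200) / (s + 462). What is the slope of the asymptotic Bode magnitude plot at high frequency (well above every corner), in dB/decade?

0 dB/decade

With 1 zero and 1 pole, the high-frequency asymptotic slope is 20 × (1 − 1) = 0 dB/decade.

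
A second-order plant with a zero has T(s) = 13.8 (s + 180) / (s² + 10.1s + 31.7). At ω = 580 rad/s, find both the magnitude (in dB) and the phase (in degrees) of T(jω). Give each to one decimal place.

|T| = -32.1 dB, ∠T = -106.2°

|j580 + 180| = √(580² + 180²) = 607.3
|(j580)² + 10.1(j580) + 31.7| = |-3.3637e+05 + j5858| = 3.364e+05
|T(j580)| = 13.8 × 607.3 / 3.364e+05 = 0.024911
20 log₁₀(0.024911) = -32.07 dB
∠(j580 + 180) = arctan(580/180) = 72.76°
∠[(j580)² + 10.1(j580) + 31.7] = ∠[-3.3637e+05 + j5858] = 179.00°
∠T(j580) = 72.76° − 179.00° = -106.24°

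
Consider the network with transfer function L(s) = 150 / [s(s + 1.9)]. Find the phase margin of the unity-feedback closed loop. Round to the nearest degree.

9°

Gain crossover: |L(jω)| = 1 at ω ≈ 12.2 rad s⁻¹.
∠L(j12.2) = −90° − arctan(12.2/1.9) ≈ -171.13°
PM = 180° + (-171.13°) = 8.87°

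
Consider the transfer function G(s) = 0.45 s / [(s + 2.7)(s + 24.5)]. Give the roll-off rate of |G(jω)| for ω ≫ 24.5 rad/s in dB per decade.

With 1 zero and 2 poles, the high-frequency asymptotic slope is 20 × (1 − 2) = -20 dB/decade.

-20 dB/decade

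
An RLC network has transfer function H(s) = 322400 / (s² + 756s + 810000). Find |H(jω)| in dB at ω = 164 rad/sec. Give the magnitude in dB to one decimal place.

|(j164)² + 756(j164) + 810000| = |7.831e+05 + j1.2398e+05| = 7.929e+05
|H(j164)| = 322400 / 7.929e+05 = 0.40663
20 log₁₀(0.40663) = -7.82 dB

-7.8 dB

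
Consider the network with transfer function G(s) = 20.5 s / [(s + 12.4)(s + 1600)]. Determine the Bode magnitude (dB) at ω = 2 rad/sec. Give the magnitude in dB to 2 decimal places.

|j2| = 2
|j2 + 12.4| = √(2² + 12.4²) = 12.56
|j2 + 1600| = √(2² + 1600²) = 1600
|G(j2)| = 20.5 × 2 / (12.56 × 1600) = 0.0020402
20 log₁₀(0.0020402) = -53.807 dB

-53.81 dB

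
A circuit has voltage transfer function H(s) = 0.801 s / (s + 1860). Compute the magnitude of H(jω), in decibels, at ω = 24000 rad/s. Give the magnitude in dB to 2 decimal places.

-1.95 dB

|j24000| = 2.4e+04
|j24000 + 1860| = √(24000² + 1860²) = 2.407e+04
|H(j24000)| = 0.801 × 2.4e+04 / 2.407e+04 = 0.79861
20 log₁₀(0.79861) = -1.953 dB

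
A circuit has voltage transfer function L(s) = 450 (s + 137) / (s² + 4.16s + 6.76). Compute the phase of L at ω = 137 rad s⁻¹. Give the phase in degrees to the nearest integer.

∠(j137 + 137) = arctan(137/137) = 45.00°
∠[(j137)² + 4.16(j137) + 6.76] = ∠[-18762 + j569.92] = 178.26°
∠L(j137) = 45.00° − 178.26° = -133.26°

-133 deg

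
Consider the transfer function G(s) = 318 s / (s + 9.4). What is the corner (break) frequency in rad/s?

9.4 rad/s

The single real pole at s = −9.4 gives a corner at ω = 9.4 rad/s.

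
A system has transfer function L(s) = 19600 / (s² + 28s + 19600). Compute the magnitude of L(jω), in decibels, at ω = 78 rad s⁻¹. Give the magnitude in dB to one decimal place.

|(j78)² + 28(j78) + 19600| = |13516 + j2184| = 1.369e+04
|L(j78)| = 19600 / 1.369e+04 = 1.4316
20 log₁₀(1.4316) = 3.12 dB

3.1 dB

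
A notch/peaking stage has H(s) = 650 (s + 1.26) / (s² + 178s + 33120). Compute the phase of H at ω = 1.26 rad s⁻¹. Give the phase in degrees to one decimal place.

∠(j1.26 + 1.26) = arctan(1.26/1.26) = 45.00°
∠[(j1.26)² + 178(j1.26) + 33120] = ∠[33118 + j224.28] = 0.39°
∠H(j1.26) = 45.00° − 0.39° = 44.61°

44.6°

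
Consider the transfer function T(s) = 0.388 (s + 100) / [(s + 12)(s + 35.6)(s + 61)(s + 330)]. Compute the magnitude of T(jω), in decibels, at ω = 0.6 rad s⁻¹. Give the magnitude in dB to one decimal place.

|j0.6 + 100| = √(0.6² + 100²) = 100
|j0.6 + 12| = √(0.6² + 12²) = 12.01
|j0.6 + 35.6| = √(0.6² + 35.6²) = 35.61
|j0.6 + 61| = √(0.6² + 61²) = 61
|j0.6 + 330| = √(0.6² + 330²) = 330
|T(j0.6)| = 0.388 × 100 / (12.01 × 35.61 × 61 × 330) = 4.5055e-06
20 log₁₀(4.5055e-06) = -106.93 dB

-106.9 dB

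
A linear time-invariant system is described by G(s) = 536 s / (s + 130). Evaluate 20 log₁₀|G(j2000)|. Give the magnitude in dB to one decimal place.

54.6 dB

|j2000| = 2000
|j2000 + 130| = √(2000² + 130²) = 2004
|G(j2000)| = 536 × 2000 / 2004 = 534.87
20 log₁₀(534.87) = 54.56 dB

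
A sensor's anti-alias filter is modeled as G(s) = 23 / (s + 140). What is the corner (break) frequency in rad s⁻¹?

The single real pole at s = −140 gives a corner at ω = 140 rad s⁻¹.

140 rad s⁻¹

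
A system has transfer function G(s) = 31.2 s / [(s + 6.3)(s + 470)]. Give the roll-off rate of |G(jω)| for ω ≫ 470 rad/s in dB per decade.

With 1 zero and 2 poles, the high-frequency asymptotic slope is 20 × (1 − 2) = -20 dB/decade.

-20 dB/decade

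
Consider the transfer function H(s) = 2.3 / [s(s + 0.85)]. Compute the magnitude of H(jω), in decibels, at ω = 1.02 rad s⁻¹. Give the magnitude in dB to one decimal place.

|j1.02 + 0.85| = √(1.02² + 0.85²) = 1.328
|j1.02| = 1.02
|H(j1.02)| = 2.3 / (1.328 × 1.02) = 1.6983
20 log₁₀(1.6983) = 4.60 dB

4.6 dB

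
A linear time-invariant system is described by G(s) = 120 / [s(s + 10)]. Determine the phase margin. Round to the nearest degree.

48°

Gain crossover: |G(jω)| = 1 at ω ≈ 8.94 rad s⁻¹.
∠G(j8.94) = −90° − arctan(8.94/10) ≈ -131.81°
PM = 180° + (-131.81°) = 48.19°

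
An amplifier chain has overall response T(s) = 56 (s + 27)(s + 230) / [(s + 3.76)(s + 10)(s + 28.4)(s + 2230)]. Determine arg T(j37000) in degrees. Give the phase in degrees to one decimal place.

∠(j37000 + 27) = arctan(37000/27) = 89.96°
∠(j37000 + 230) = arctan(37000/230) = 89.64°
∠(j37000 + 3.76) = arctan(37000/3.76) = 89.99°
∠(j37000 + 10) = arctan(37000/10) = 89.98°
∠(j37000 + 28.4) = arctan(37000/28.4) = 89.96°
∠(j37000 + 2230) = arctan(37000/2230) = 86.55°
∠T(j37000) = 89.96° + 89.64° − (89.99° + 89.98° + 89.96° + 86.55°) = -176.88°

-176.9°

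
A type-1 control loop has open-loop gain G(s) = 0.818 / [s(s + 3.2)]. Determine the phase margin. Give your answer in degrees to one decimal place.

85.4°

Gain crossover: |G(jω)| = 1 at ω ≈ 0.255 rad s⁻¹.
∠G(j0.255) = −90° − arctan(0.255/3.2) ≈ -94.55°
PM = 180° + (-94.55°) = 85.45°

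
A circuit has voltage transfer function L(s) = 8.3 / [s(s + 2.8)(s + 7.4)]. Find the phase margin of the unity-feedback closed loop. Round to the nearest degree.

Gain crossover: |L(jω)| = 1 at ω ≈ 0.396 rad/sec.
∠L(j0.396) = −90° − arctan(0.396/2.8) − arctan(0.396/7.4) ≈ -101.11°
PM = 180° + (-101.11°) = 78.89°

79 deg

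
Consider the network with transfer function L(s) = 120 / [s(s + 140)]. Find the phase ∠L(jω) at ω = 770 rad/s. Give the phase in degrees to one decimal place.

∠(j770 + 140) = arctan(770/140) = 79.70°
∠(j770) = 90.00°
∠L(j770) = − (79.70° + 90.00°) = -169.70°

-169.7 deg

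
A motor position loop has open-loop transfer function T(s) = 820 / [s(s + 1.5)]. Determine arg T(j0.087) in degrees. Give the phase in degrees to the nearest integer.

-93 deg

∠(j0.087 + 1.5) = arctan(0.087/1.5) = 3.32°
∠(j0.087) = 90.00°
∠T(j0.087) = − (3.32° + 90.00°) = -93.32°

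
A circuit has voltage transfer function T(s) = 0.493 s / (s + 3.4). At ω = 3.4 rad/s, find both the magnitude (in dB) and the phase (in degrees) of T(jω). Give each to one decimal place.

|j3.4| = 3.4
|j3.4 + 3.4| = √(3.4² + 3.4²) = 4.808
|T(j3.4)| = 0.493 × 3.4 / 4.808 = 0.3486
20 log₁₀(0.3486) = -9.15 dB
∠(j3.4) = 90.00°
∠(j3.4 + 3.4) = arctan(3.4/3.4) = 45.00°
∠T(j3.4) = 90.00° − 45.00° = 45.00°

|T| = -9.2 dB, ∠T = 45.0°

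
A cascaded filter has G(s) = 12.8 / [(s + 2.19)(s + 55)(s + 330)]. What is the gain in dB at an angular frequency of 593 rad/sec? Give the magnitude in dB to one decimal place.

-145.4 dB

|j593 + 2.19| = √(593² + 2.19²) = 593
|j593 + 55| = √(593² + 55²) = 595.5
|j593 + 330| = √(593² + 330²) = 678.6
|G(j593)| = 12.8 / (593 × 595.5 × 678.6) = 5.3407e-08
20 log₁₀(5.3407e-08) = -145.45 dB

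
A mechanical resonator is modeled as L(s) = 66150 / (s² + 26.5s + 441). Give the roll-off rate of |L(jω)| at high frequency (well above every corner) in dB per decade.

With 0 zeros and 2 poles, the high-frequency asymptotic slope is 20 × (0 − 2) = -40 dB/decade.

-40 dB/decade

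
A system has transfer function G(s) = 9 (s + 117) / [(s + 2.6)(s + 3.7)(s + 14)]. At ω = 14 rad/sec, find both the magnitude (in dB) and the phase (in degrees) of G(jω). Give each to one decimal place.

|j14 + 117| = √(14² + 117²) = 117.8
|j14 + 2.6| = √(14² + 2.6²) = 14.24
|j14 + 3.7| = √(14² + 3.7²) = 14.48
|j14 + 14| = √(14² + 14²) = 19.8
|G(j14)| = 9 × 117.8 / (14.24 × 14.48 × 19.8) = 0.25977
20 log₁₀(0.25977) = -11.71 dB
∠(j14 + 117) = arctan(14/117) = 6.82°
∠(j14 + 2.6) = arctan(14/2.6) = 79.48°
∠(j14 + 3.7) = arctan(14/3.7) = 75.20°
∠(j14 + 14) = arctan(14/14) = 45.00°
∠G(j14) = 6.82° − (79.48° + 75.20° + 45.00°) = -192.85°

|G| = -11.7 dB, ∠G = -192.9°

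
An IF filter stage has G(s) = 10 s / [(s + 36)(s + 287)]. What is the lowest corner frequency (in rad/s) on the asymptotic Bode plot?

Break frequencies occur at each pole and zero magnitude: 36 rad/s, 287 rad/s.
The lowest is 36 rad/s.

36 rad/s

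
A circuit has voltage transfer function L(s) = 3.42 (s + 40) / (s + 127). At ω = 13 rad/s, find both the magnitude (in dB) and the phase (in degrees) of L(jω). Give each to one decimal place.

|j13 + 40| = √(13² + 40²) = 42.06
|j13 + 127| = √(13² + 127²) = 127.7
|L(j13)| = 3.42 × 42.06 / 127.7 = 1.1267
20 log₁₀(1.1267) = 1.04 dB
∠(j13 + 40) = arctan(13/40) = 18.00°
∠(j13 + 127) = arctan(13/127) = 5.84°
∠L(j13) = 18.00° − 5.84° = 12.16°

|L| = 1.0 dB, ∠L = 12.2 deg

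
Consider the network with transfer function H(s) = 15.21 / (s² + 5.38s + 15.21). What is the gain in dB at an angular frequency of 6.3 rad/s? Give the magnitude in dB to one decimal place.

|(j6.3)² + 5.38(j6.3) + 15.21| = |-24.48 + j33.894| = 41.81
|H(j6.3)| = 15.21 / 41.81 = 0.36379
20 log₁₀(0.36379) = -8.78 dB

-8.8 dB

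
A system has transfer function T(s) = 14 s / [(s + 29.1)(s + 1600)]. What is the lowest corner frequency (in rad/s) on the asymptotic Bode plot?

29.1 rad/s

Break frequencies occur at each pole and zero magnitude: 29.1 rad/s, 1600 rad/s.
The lowest is 29.1 rad/s.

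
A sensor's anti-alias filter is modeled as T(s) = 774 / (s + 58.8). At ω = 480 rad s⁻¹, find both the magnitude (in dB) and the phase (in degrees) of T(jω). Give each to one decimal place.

|T| = 4.1 dB, ∠T = -83.0°

|j480 + 58.8| = √(480² + 58.8²) = 483.6
|T(j480)| = 774 / 483.6 = 1.6005
20 log₁₀(1.6005) = 4.09 dB
∠(j480 + 58.8) = arctan(480/58.8) = 83.02°
∠T(j480) = −83.02° = -83.02°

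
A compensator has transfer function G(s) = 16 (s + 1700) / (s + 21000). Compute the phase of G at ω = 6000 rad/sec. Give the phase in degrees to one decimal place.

58.2°

∠(j6000 + 1700) = arctan(6000/1700) = 74.18°
∠(j6000 + 21000) = arctan(6000/21000) = 15.95°
∠G(j6000) = 74.18° − 15.95° = 58.24°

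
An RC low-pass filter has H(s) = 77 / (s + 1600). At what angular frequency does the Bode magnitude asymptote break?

The single real pole at s = −1600 gives a corner at ω = 1600 rad/sec.

1600 rad/sec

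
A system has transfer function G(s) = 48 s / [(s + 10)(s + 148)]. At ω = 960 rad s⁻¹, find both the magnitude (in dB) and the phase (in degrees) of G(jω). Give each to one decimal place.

|j960| = 960
|j960 + 10| = √(960² + 10²) = 960.1
|j960 + 148| = √(960² + 148²) = 971.3
|G(j960)| = 48 × 960 / (960.1 × 971.3) = 0.049414
20 log₁₀(0.049414) = -26.12 dB
∠(j960) = 90.00°
∠(j960 + 10) = arctan(960/10) = 89.40°
∠(j960 + 148) = arctan(960/148) = 81.24°
∠G(j960) = 90.00° − (89.40° + 81.24°) = -80.64°

|G| = -26.1 dB, ∠G = -80.6°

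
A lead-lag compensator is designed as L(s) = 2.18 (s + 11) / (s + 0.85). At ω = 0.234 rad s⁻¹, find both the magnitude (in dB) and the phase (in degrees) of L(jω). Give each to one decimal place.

|L| = 28.7 dB, ∠L = -14.2°

|j0.234 + 11| = √(0.234² + 11²) = 11
|j0.234 + 0.85| = √(0.234² + 0.85²) = 0.8816
|L(j0.234)| = 2.18 × 11 / 0.8816 = 27.206
20 log₁₀(27.206) = 28.69 dB
∠(j0.234 + 11) = arctan(0.234/11) = 1.22°
∠(j0.234 + 0.85) = arctan(0.234/0.85) = 15.39°
∠L(j0.234) = 1.22° − 15.39° = -14.17°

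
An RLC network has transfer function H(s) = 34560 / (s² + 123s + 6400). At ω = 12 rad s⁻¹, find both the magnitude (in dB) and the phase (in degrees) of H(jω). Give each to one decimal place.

|H| = 14.6 dB, ∠H = -13.3°

|(j12)² + 123(j12) + 6400| = |6256 + j1476| = 6428
|H(j12)| = 34560 / 6428 = 5.3767
20 log₁₀(5.3767) = 14.61 dB
∠[(j12)² + 123(j12) + 6400] = ∠[6256 + j1476] = 13.28°
∠H(j12) = −13.28° = -13.28°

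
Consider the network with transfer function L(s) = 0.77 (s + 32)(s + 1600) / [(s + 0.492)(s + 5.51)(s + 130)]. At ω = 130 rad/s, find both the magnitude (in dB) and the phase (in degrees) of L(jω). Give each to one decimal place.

|L| = -25.5 dB, ∠L = -141.5°

|j130 + 32| = √(130² + 32²) = 133.9
|j130 + 1600| = √(130² + 1600²) = 1605
|j130 + 0.492| = √(130² + 0.492²) = 130
|j130 + 5.51| = √(130² + 5.51²) = 130.1
|j130 + 130| = √(130² + 130²) = 183.8
|L(j130)| = 0.77 × 133.9 × 1605 / (130 × 130.1 × 183.8) = 0.053213
20 log₁₀(0.053213) = -25.48 dB
∠(j130 + 32) = arctan(130/32) = 76.17°
∠(j130 + 1600) = arctan(130/1600) = 4.65°
∠(j130 + 0.492) = arctan(130/0.492) = 89.78°
∠(j130 + 5.51) = arctan(130/5.51) = 87.57°
∠(j130 + 130) = arctan(130/130) = 45.00°
∠L(j130) = 76.17° + 4.65° − (89.78° + 87.57° + 45.00°) = -141.54°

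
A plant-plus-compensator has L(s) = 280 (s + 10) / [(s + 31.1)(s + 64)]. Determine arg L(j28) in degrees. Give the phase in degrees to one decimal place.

∠(j28 + 10) = arctan(28/10) = 70.35°
∠(j28 + 31.1) = arctan(28/31.1) = 42.00°
∠(j28 + 64) = arctan(28/64) = 23.63°
∠L(j28) = 70.35° − (42.00° + 23.63°) = 4.72°

4.7°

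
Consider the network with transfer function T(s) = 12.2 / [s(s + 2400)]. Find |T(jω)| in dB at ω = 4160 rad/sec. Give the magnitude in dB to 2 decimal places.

|j4160 + 2400| = √(4160² + 2400²) = 4803
|j4160| = 4160
|T(j4160)| = 12.2 / (4803 × 4160) = 6.1064e-07
20 log₁₀(6.1064e-07) = -124.284 dB

-124.28 dB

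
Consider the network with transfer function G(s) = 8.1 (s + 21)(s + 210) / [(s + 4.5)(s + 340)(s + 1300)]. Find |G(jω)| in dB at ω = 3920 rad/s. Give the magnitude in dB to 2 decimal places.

|j3920 + 21| = √(3920² + 21²) = 3920
|j3920 + 210| = √(3920² + 210²) = 3926
|j3920 + 4.5| = √(3920² + 4.5²) = 3920
|j3920 + 340| = √(3920² + 340²) = 3935
|j3920 + 1300| = √(3920² + 1300²) = 4130
|G(j3920)| = 8.1 × 3920 × 3926 / (3920 × 3935 × 4130) = 0.0019568
20 log₁₀(0.0019568) = -54.169 dB

-54.17 dB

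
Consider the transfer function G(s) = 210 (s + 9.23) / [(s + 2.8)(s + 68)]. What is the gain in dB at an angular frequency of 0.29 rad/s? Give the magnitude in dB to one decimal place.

|j0.29 + 9.23| = √(0.29² + 9.23²) = 9.235
|j0.29 + 2.8| = √(0.29² + 2.8²) = 2.815
|j0.29 + 68| = √(0.29² + 68²) = 68
|G(j0.29)| = 210 × 9.235 / (2.815 × 68) = 10.131
20 log₁₀(10.131) = 20.11 dB

20.1 dB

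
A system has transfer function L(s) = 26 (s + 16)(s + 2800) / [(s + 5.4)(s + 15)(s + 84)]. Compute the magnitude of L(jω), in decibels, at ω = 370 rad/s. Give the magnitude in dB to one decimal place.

-5.6 dB

|j370 + 16| = √(370² + 16²) = 370.3
|j370 + 2800| = √(370² + 2800²) = 2824
|j370 + 5.4| = √(370² + 5.4²) = 370
|j370 + 15| = √(370² + 15²) = 370.3
|j370 + 84| = √(370² + 84²) = 379.4
|L(j370)| = 26 × 370.3 × 2824 / (370 × 370.3 × 379.4) = 0.52309
20 log₁₀(0.52309) = -5.63 dB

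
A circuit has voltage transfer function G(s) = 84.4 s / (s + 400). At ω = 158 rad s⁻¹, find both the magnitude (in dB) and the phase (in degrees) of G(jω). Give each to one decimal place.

|G| = 29.8 dB, ∠G = 68.4°

|j158| = 158
|j158 + 400| = √(158² + 400²) = 430.1
|G(j158)| = 84.4 × 158 / 430.1 = 31.007
20 log₁₀(31.007) = 29.83 dB
∠(j158) = 90.00°
∠(j158 + 400) = arctan(158/400) = 21.55°
∠G(j158) = 90.00° − 21.55° = 68.45°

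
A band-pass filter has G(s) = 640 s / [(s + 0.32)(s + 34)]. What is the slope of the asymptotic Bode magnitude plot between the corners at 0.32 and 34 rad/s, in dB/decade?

0 dB/decade

In this band the factors already past their corner are: 1 differentiator zero, pole at 0.32; net slope = 0 dB/decade.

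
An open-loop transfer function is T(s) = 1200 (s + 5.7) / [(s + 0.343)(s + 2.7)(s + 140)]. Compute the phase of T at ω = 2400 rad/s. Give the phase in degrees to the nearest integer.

-177°

∠(j2400 + 5.7) = arctan(2400/5.7) = 89.86°
∠(j2400 + 0.343) = arctan(2400/0.343) = 89.99°
∠(j2400 + 2.7) = arctan(2400/2.7) = 89.94°
∠(j2400 + 140) = arctan(2400/140) = 86.66°
∠T(j2400) = 89.86° − (89.99° + 89.94° + 86.66°) = -176.72°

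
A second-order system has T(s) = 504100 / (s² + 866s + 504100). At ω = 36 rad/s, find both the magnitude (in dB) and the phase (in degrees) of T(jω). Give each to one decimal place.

|(j36)² + 866(j36) + 504100| = |5.028e+05 + j31176| = 5.038e+05
|T(j36)| = 504100 / 5.038e+05 = 1.0007
20 log₁₀(1.0007) = 0.01 dB
∠[(j36)² + 866(j36) + 504100] = ∠[5.028e+05 + j31176] = 3.55°
∠T(j36) = −3.55° = -3.55°

|T| = 0.0 dB, ∠T = -3.5°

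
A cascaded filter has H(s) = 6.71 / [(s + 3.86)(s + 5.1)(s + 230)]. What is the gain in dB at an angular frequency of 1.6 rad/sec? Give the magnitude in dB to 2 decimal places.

|j1.6 + 3.86| = √(1.6² + 3.86²) = 4.178
|j1.6 + 5.1| = √(1.6² + 5.1²) = 5.345
|j1.6 + 230| = √(1.6² + 230²) = 230
|H(j1.6)| = 6.71 / (4.178 × 5.345 × 230) = 0.0013062
20 log₁₀(0.0013062) = -57.680 dB

-57.68 dB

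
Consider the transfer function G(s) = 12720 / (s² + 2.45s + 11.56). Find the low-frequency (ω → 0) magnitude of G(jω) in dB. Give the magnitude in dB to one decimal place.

G(0) = 12720 / 11.56 = 1100.3
20 log₁₀(1100.3) = 60.83 dB

60.8 dB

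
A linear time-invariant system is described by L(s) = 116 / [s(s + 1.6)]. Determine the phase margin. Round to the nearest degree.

Gain crossover: |L(jω)| = 1 at ω ≈ 10.7 rad/s.
∠L(j10.7) = −90° − arctan(10.7/1.6) ≈ -171.50°
PM = 180° + (-171.50°) = 8.50°

8°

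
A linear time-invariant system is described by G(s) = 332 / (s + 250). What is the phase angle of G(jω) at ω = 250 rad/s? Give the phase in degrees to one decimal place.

-45.0°

∠(j250 + 250) = arctan(250/250) = 45.00°
∠G(j250) = −45.00° = -45.00°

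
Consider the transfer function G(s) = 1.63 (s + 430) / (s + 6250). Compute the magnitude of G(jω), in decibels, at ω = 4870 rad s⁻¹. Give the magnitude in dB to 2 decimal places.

|j4870 + 430| = √(4870² + 430²) = 4889
|j4870 + 6250| = √(4870² + 6250²) = 7923
|G(j4870)| = 1.63 × 4889 / 7923 = 1.0058
20 log₁₀(1.0058) = 0.050 dB

0.05 dB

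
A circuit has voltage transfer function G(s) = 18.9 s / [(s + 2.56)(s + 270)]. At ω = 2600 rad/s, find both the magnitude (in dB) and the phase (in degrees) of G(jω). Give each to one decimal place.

|j2600| = 2600
|j2600 + 2.56| = √(2600² + 2.56²) = 2600
|j2600 + 270| = √(2600² + 270²) = 2614
|G(j2600)| = 18.9 × 2600 / (2600 × 2614) = 0.0072303
20 log₁₀(0.0072303) = -42.82 dB
∠(j2600) = 90.00°
∠(j2600 + 2.56) = arctan(2600/2.56) = 89.94°
∠(j2600 + 270) = arctan(2600/270) = 84.07°
∠G(j2600) = 90.00° − (89.94° + 84.07°) = -84.01°

|G| = -42.8 dB, ∠G = -84.0°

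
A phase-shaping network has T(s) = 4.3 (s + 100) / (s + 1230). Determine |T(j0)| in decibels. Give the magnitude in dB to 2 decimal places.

T(0) = 4.3 × 100 / 1230 = 0.34959
20 log₁₀(0.34959) = -9.129 dB

-9.13 dB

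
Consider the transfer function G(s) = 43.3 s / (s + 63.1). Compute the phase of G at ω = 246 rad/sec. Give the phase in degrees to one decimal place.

14.4 deg

∠(j246) = 90.00°
∠(j246 + 63.1) = arctan(246/63.1) = 75.61°
∠G(j246) = 90.00° − 75.61° = 14.39°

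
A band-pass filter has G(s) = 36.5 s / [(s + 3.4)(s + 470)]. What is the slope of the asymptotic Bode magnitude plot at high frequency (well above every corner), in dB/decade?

With 1 zero and 2 poles, the high-frequency asymptotic slope is 20 × (1 − 2) = -20 dB/decade.

-20 dB/decade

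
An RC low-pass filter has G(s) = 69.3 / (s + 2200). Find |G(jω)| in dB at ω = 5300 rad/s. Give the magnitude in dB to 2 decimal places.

-38.36 dB

|j5300 + 2200| = √(5300² + 2200²) = 5738
|G(j5300)| = 69.3 / 5738 = 0.012076
20 log₁₀(0.012076) = -38.361 dB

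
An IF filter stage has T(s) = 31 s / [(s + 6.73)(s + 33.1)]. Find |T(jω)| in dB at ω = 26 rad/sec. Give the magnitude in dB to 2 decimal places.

-2.94 dB

|j26| = 26
|j26 + 6.73| = √(26² + 6.73²) = 26.86
|j26 + 33.1| = √(26² + 33.1²) = 42.09
|T(j26)| = 31 × 26 / (26.86 × 42.09) = 0.71301
20 log₁₀(0.71301) = -2.938 dB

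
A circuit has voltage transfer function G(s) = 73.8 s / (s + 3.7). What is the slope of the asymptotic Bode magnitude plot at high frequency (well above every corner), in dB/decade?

0 dB/decade

With 1 zero and 1 pole, the high-frequency asymptotic slope is 20 × (1 − 1) = 0 dB/decade.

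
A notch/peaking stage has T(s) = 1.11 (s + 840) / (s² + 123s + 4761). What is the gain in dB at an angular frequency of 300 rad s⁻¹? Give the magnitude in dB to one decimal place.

|j300 + 840| = √(300² + 840²) = 892
|(j300)² + 123(j300) + 4761| = |-85239 + j36900| = 9.288e+04
|T(j300)| = 1.11 × 892 / 9.288e+04 = 0.010659
20 log₁₀(0.010659) = -39.45 dB

-39.4 dB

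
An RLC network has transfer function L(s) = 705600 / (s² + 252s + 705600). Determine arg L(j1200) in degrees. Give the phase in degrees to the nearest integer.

∠[(j1200)² + 252(j1200) + 705600] = ∠[-7.344e+05 + j3.024e+05] = 157.62°
∠L(j1200) = −157.62° = -157.62°

-158 deg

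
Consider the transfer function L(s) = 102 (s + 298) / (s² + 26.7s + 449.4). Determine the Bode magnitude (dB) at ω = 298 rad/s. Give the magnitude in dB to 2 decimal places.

|j298 + 298| = √(298² + 298²) = 421.4
|(j298)² + 26.7(j298) + 449.4| = |-88355 + j7956.6| = 8.871e+04
|L(j298)| = 102 × 421.4 / 8.871e+04 = 0.48456
20 log₁₀(0.48456) = -6.293 dB

-6.29 dB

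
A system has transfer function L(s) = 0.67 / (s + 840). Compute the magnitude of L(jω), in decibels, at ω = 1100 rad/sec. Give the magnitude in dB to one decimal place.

|j1100 + 840| = √(1100² + 840²) = 1384
|L(j1100)| = 0.67 / 1384 = 0.00048409
20 log₁₀(0.00048409) = -66.30 dB

-66.3 dB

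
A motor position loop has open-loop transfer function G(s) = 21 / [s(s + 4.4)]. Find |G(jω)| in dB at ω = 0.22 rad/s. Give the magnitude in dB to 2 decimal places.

26.72 dB

|j0.22 + 4.4| = √(0.22² + 4.4²) = 4.405
|j0.22| = 0.22
|G(j0.22)| = 21 / (4.405 × 0.22) = 21.667
20 log₁₀(21.667) = 26.716 dB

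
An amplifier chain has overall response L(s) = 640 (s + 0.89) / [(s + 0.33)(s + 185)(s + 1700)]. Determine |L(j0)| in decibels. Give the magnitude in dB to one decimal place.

L(0) = 640 × 0.89 / (0.33 × 185 × 1700) = 0.0054883
20 log₁₀(0.0054883) = -45.21 dB

-45.2 dB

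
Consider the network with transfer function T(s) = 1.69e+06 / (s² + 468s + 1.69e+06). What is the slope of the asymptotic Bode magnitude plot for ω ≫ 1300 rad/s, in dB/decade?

With 0 zeros and 2 poles, the high-frequency asymptotic slope is 20 × (0 − 2) = -40 dB/decade.

-40 dB/decade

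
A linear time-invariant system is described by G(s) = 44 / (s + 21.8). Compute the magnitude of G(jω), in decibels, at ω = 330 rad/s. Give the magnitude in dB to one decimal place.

|j330 + 21.8| = √(330² + 21.8²) = 330.7
|G(j330)| = 44 / 330.7 = 0.13304
20 log₁₀(0.13304) = -17.52 dB

-17.5 dB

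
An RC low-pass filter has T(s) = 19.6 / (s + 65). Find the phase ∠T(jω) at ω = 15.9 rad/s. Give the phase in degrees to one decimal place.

∠(j15.9 + 65) = arctan(15.9/65) = 13.75°
∠T(j15.9) = −13.75° = -13.75°

-13.7°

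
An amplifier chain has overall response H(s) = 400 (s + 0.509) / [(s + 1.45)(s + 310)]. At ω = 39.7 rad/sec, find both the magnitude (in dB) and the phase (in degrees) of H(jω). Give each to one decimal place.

|H| = 2.1 dB, ∠H = -5.9°

|j39.7 + 0.509| = √(39.7² + 0.509²) = 39.7
|j39.7 + 1.45| = √(39.7² + 1.45²) = 39.73
|j39.7 + 310| = √(39.7² + 310²) = 312.5
|H(j39.7)| = 400 × 39.7 / (39.73 × 312.5) = 1.2791
20 log₁₀(1.2791) = 2.14 dB
∠(j39.7 + 0.509) = arctan(39.7/0.509) = 89.27°
∠(j39.7 + 1.45) = arctan(39.7/1.45) = 87.91°
∠(j39.7 + 310) = arctan(39.7/310) = 7.30°
∠H(j39.7) = 89.27° − (87.91° + 7.30°) = -5.94°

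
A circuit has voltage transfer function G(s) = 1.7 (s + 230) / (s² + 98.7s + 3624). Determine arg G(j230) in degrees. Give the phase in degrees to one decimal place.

∠(j230 + 230) = arctan(230/230) = 45.00°
∠[(j230)² + 98.7(j230) + 3624] = ∠[-49276 + j22701] = 155.26°
∠G(j230) = 45.00° − 155.26° = -110.26°

-110.3°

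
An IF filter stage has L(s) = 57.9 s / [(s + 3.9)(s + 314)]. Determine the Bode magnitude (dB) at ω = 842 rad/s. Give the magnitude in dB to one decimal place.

|j842| = 842
|j842 + 3.9| = √(842² + 3.9²) = 842
|j842 + 314| = √(842² + 314²) = 898.6
|L(j842)| = 57.9 × 842 / (842 × 898.6) = 0.06443
20 log₁₀(0.06443) = -23.82 dB

-23.8 dB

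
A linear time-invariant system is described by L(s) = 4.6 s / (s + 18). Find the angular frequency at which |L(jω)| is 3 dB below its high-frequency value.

For a single-pole high-pass, the −3 dB point is at the pole: ω = 18 rad/sec.

18 rad/sec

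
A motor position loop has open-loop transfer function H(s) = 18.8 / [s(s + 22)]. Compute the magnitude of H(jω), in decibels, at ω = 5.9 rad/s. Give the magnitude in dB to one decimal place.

-17.1 dB

|j5.9 + 22| = √(5.9² + 22²) = 22.78
|j5.9| = 5.9
|H(j5.9)| = 18.8 / (22.78 × 5.9) = 0.13989
20 log₁₀(0.13989) = -17.08 dB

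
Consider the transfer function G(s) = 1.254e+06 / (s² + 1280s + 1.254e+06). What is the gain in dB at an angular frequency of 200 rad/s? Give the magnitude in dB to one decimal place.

|(j200)² + 1280(j200) + 1.254e+06| = |1.214e+06 + j2.56e+05| = 1.241e+06
|G(j200)| = 1.254e+06 / 1.241e+06 = 1.0107
20 log₁₀(1.0107) = 0.09 dB

0.1 dB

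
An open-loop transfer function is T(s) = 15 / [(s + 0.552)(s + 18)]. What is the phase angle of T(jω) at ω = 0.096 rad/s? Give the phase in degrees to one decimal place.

-10.2°

∠(j0.096 + 0.552) = arctan(0.096/0.552) = 9.87°
∠(j0.096 + 18) = arctan(0.096/18) = 0.31°
∠T(j0.096) = − (9.87° + 0.31°) = -10.17°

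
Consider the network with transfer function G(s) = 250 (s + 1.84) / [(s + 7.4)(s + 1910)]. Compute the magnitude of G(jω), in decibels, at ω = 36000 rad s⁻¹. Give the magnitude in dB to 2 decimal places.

-43.18 dB

|j36000 + 1.84| = √(36000² + 1.84²) = 3.6e+04
|j36000 + 7.4| = √(36000² + 7.4²) = 3.6e+04
|j36000 + 1910| = √(36000² + 1910²) = 3.605e+04
|G(j36000)| = 250 × 3.6e+04 / (3.6e+04 × 3.605e+04) = 0.0069347
20 log₁₀(0.0069347) = -43.179 dB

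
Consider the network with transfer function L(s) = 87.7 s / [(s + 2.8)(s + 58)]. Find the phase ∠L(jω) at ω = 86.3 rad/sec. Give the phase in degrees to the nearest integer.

∠(j86.3) = 90.00°
∠(j86.3 + 2.8) = arctan(86.3/2.8) = 88.14°
∠(j86.3 + 58) = arctan(86.3/58) = 56.10°
∠L(j86.3) = 90.00° − (88.14° + 56.10°) = -54.24°

-54°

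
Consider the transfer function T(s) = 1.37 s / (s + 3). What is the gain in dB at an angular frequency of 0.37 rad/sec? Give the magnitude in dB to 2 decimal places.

-15.51 dB

|j0.37| = 0.37
|j0.37 + 3| = √(0.37² + 3²) = 3.023
|T(j0.37)| = 1.37 × 0.37 / 3.023 = 0.1677
20 log₁₀(0.1677) = -15.510 dB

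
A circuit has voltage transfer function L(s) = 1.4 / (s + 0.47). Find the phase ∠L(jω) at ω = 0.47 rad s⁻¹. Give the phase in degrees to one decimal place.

∠(j0.47 + 0.47) = arctan(0.47/0.47) = 45.00°
∠L(j0.47) = −45.00° = -45.00°

-45.0 deg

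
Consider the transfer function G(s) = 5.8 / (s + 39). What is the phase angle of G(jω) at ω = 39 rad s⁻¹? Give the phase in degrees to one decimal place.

∠(j39 + 39) = arctan(39/39) = 45.00°
∠G(j39) = −45.00° = -45.00°

-45.0°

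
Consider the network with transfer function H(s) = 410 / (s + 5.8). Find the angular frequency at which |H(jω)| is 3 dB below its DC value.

For a single-pole low-pass, the −3 dB point is at the pole: ω = 5.8 rad/s.

5.8 rad/s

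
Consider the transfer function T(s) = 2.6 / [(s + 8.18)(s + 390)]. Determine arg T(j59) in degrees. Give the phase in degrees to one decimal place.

∠(j59 + 8.18) = arctan(59/8.18) = 82.11°
∠(j59 + 390) = arctan(59/390) = 8.60°
∠T(j59) = − (82.11° + 8.60°) = -90.71°

-90.7°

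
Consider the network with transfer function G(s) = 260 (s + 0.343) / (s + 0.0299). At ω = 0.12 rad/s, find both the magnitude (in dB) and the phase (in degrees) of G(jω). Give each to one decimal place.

|G| = 57.7 dB, ∠G = -56.7°

|j0.12 + 0.343| = √(0.12² + 0.343²) = 0.3634
|j0.12 + 0.0299| = √(0.12² + 0.0299²) = 0.1237
|G(j0.12)| = 260 × 0.3634 / 0.1237 = 763.98
20 log₁₀(763.98) = 57.66 dB
∠(j0.12 + 0.343) = arctan(0.12/0.343) = 19.28°
∠(j0.12 + 0.0299) = arctan(0.12/0.0299) = 76.01°
∠G(j0.12) = 19.28° − 76.01° = -56.73°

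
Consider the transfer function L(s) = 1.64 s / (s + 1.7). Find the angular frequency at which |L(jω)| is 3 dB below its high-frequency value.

1.7 rad/s

For a single-pole high-pass, the −3 dB point is at the pole: ω = 1.7 rad/s.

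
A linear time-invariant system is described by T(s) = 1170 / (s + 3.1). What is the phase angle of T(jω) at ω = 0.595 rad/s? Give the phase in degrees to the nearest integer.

-11 deg

∠(j0.595 + 3.1) = arctan(0.595/3.1) = 10.86°
∠T(j0.595) = −10.86° = -10.86°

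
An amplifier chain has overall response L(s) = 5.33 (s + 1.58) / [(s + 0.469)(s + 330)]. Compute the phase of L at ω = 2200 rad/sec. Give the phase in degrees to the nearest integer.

∠(j2200 + 1.58) = arctan(2200/1.58) = 89.96°
∠(j2200 + 0.469) = arctan(2200/0.469) = 89.99°
∠(j2200 + 330) = arctan(2200/330) = 81.47°
∠L(j2200) = 89.96° − (89.99° + 81.47°) = -81.50°

-81°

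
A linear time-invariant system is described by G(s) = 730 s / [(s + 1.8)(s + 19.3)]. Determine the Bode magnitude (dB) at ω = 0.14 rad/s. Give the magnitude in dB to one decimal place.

|j0.14| = 0.14
|j0.14 + 1.8| = √(0.14² + 1.8²) = 1.805
|j0.14 + 19.3| = √(0.14² + 19.3²) = 19.3
|G(j0.14)| = 730 × 0.14 / (1.805 × 19.3) = 2.9329
20 log₁₀(2.9329) = 9.35 dB

9.3 dB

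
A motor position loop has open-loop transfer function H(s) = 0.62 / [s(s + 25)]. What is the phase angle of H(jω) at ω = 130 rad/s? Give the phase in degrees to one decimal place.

-169.1°

∠(j130 + 25) = arctan(130/25) = 79.11°
∠(j130) = 90.00°
∠H(j130) = − (79.11° + 90.00°) = -169.11°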